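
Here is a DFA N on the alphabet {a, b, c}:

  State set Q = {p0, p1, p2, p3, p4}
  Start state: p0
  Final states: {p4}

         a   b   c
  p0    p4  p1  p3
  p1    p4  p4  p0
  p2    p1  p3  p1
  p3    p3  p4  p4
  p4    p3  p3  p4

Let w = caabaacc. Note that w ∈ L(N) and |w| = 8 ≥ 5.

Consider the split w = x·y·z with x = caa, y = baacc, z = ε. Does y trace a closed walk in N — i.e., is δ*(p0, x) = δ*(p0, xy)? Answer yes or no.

no

State sequence: p0 -c-> p3 -a-> p3 -a-> p3 -b-> p4 -a-> p3 -a-> p3 -c-> p4 -c-> p4

After x (step 3): p3. After xy (step 8): p4.
They differ (p3 ≠ p4), so y is not a cycle from the state after x; this split is not the one the pumping-lemma construction produces, and pumping y need not keep the string in L(N).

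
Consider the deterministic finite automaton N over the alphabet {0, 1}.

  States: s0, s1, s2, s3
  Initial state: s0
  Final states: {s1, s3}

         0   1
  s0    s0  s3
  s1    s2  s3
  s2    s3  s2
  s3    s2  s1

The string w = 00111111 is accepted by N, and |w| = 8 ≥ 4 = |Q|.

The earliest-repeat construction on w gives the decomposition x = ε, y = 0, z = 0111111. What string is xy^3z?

xy^3z = ε·0·0·0·0111111 = 0000111111.
Reading y = 0 takes N from s0 back to s0, so after x·y·y·y the machine is still in s0, and z then leads to the accepting state s1. Hence 0000111111 ∈ L(N).

0000111111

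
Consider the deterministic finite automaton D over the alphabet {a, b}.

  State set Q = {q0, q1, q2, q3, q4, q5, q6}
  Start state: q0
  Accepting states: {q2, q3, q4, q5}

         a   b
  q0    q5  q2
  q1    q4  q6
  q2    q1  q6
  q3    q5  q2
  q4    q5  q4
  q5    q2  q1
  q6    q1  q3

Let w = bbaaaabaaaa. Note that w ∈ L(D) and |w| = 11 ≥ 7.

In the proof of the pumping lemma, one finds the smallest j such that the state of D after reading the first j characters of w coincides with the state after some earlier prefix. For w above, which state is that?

Run of D on w = b b a a a a b a a a a:
  step 0: q0  (start)
  step 1: q2  (read b: q0→q2)
  step 2: q6  (read b: q2→q6)
  step 3: q1  (read a: q6→q1)
  step 4: q4  (read a: q1→q4)
  step 5: q5  (read a: q4→q5)
  step 6: q2  (read a: q5→q2)   ← first repeat (q2 seen earlier)
  step 7: q6  (read b: q2→q6)
  step 8: q1  (read a: q6→q1)
  step 9: q4  (read a: q1→q4)
  step 10: q5  (read a: q4→q5)
  step 11: q2  (read a: q5→q2)

The earliest repeat is at step j = 6: D is in q2, which it already visited at step i = 1.
Since D has 7 states, any run of length ≥ 7 visits 7+1 states, so by pigeonhole some state repeats within the first 7 steps — that repeat gives the pumpable loop.

q2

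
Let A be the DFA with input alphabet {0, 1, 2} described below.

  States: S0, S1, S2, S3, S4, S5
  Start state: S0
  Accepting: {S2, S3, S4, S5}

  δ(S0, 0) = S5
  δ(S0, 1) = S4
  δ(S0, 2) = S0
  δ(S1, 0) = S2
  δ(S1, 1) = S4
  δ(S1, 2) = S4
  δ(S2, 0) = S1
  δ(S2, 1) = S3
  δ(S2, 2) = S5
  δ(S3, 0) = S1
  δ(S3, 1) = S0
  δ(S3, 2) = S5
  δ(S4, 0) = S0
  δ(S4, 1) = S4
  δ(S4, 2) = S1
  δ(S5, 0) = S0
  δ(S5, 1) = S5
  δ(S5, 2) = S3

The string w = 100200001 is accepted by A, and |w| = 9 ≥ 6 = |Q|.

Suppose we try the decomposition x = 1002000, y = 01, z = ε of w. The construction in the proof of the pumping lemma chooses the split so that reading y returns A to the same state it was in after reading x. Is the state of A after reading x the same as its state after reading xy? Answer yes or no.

no

State sequence: S0 -1-> S4 -0-> S0 -0-> S5 -2-> S3 -0-> S1 -0-> S2 -0-> S1 -0-> S2 -1-> S3

After x (step 7): S1. After xy (step 9): S3.
They differ (S1 ≠ S3), so y is not a cycle from the state after x; this split is not the one the pumping-lemma construction produces, and pumping y need not keep the string in L(A).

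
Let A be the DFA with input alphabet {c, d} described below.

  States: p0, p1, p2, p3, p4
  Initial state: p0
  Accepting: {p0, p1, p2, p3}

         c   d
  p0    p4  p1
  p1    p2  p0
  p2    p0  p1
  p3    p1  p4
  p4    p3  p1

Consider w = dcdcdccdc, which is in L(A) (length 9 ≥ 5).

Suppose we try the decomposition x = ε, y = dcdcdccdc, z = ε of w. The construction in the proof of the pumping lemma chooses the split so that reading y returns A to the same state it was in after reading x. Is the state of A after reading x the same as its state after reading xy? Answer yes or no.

no

State sequence: p0 -d-> p1 -c-> p2 -d-> p1 -c-> p2 -d-> p1 -c-> p2 -c-> p0 -d-> p1 -c-> p2

After x (step 0): p0. After xy (step 9): p2.
They differ (p0 ≠ p2), so y is not a cycle from the state after x; this split is not the one the pumping-lemma construction produces, and pumping y need not keep the string in L(A).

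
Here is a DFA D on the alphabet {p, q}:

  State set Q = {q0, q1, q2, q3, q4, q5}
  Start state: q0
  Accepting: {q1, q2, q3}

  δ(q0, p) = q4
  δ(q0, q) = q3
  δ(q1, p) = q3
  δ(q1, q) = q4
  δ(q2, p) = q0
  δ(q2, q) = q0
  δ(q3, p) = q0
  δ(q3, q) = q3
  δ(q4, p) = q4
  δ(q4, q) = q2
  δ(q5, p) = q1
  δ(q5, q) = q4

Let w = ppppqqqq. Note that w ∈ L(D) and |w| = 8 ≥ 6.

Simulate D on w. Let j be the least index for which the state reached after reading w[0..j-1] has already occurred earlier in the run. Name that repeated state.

State sequence: q0 -p-> q4 -p-> q4 -p-> q4 -p-> q4 -q-> q2 -q-> q0 -q-> q3 -q-> q3
First repeat at step 2: q4 was already visited.

The earliest repeat is at step j = 2: D is in q4, which it already visited at step i = 1.
Pumping length from the standard proof: p = 6 (the number of states). The repeated state found above gives |xy| = j ≤ 6 and |y| = j − i ≥ 1.

q4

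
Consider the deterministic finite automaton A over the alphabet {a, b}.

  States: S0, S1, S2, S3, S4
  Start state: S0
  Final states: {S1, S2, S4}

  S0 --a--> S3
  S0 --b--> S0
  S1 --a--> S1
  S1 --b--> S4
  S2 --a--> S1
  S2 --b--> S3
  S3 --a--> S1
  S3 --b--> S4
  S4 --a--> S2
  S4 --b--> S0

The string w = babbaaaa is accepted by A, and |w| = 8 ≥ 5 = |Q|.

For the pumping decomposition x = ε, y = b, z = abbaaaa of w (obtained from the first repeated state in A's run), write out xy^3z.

bbbabbaaaa

xy^3z = ε·b·b·b·abbaaaa = bbbabbaaaa.
Reading y = b takes A from S0 back to S0, so after x·y·y·y the machine is still in S0, and z then leads to the accepting state S1. Hence bbbabbaaaa ∈ L(A).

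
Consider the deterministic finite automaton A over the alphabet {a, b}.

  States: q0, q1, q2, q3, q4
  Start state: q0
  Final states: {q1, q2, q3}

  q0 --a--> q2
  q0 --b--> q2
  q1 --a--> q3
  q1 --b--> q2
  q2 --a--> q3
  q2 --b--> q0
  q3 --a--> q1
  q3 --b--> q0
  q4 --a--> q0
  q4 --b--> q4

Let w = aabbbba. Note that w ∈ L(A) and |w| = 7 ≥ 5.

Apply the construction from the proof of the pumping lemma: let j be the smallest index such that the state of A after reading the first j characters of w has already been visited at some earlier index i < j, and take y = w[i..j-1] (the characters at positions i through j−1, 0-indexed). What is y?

aab

State sequence: q0 -a-> q2 -a-> q3 -b-> q0 -b-> q2 -b-> q0 -b-> q2 -a-> q3
First repeat at step 3: q0 was already visited.

So i = 0, j = 3, giving x = w[0:0] = ε, y = w[0:3] = aab, z = w[3:7] = bbba.
Check: |xy| = 3 ≤ 5 and |y| = 3 ≥ 1. Reading y takes A from q0 back to q0, so every xyⁱz is accepted.
With |Q| = 5, pigeonhole forces a state repeat no later than step 5; the substring read between the first and second visits to that state can be pumped.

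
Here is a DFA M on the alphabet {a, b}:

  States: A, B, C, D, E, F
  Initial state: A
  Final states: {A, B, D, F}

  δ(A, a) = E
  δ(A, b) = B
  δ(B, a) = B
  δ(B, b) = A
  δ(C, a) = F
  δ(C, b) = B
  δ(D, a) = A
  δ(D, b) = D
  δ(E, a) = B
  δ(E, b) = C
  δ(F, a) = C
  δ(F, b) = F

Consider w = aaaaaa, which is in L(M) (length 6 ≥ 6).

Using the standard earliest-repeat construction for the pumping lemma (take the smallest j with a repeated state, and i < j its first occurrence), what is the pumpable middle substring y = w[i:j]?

State sequence: A -a-> E -a-> B -a-> B -a-> B -a-> B -a-> B
First repeat at step 3: B was already visited.

So i = 2, j = 3, giving x = w[0:2] = aa, y = w[2:3] = a, z = w[3:6] = aaa.
Check: |xy| = 3 ≤ 6 and |y| = 1 ≥ 1. Reading y takes M from B back to B, so every xyⁱz is accepted.
The DFA has 6 states, so the proof of the pumping lemma guarantees a repeated state among the first 6+1 visited; the segment between the two visits is the pumpable y.

a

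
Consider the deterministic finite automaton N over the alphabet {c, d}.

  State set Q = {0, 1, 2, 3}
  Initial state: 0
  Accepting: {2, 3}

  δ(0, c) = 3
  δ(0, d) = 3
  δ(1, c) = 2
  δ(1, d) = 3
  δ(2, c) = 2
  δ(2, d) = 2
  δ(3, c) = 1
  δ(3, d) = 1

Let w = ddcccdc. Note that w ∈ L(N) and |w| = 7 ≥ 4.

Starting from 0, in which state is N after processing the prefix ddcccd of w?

State sequence: 0 -d-> 3 -d-> 1 -c-> 2 -c-> 2 -c-> 2 -d-> 2

After reading 6 characters, N is in state 2.
(This kind of state-tracing is the core of the pumping-lemma construction: with 4 states, pigeonhole forces a repeat within the first 4 steps.)

2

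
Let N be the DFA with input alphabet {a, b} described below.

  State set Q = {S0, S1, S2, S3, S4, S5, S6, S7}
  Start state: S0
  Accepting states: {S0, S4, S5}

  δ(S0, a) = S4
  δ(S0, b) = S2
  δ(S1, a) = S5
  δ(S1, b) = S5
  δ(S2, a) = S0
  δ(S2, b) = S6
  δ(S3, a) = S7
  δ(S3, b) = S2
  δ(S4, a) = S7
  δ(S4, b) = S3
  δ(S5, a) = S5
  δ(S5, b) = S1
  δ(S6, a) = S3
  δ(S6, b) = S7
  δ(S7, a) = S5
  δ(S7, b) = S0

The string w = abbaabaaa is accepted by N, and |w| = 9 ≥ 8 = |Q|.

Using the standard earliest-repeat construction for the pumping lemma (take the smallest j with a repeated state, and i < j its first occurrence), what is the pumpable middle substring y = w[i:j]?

Run of N on w = a b b a a b a a a:
  step 0: S0  (start)
  step 1: S4  (read a: S0→S4)
  step 2: S3  (read b: S4→S3)
  step 3: S2  (read b: S3→S2)
  step 4: S0  (read a: S2→S0)   ← first repeat (S0 seen earlier)
  step 5: S4  (read a: S0→S4)
  step 6: S3  (read b: S4→S3)
  step 7: S7  (read a: S3→S7)
  step 8: S5  (read a: S7→S5)
  step 9: S5  (read a: S5→S5)

So i = 0, j = 4, giving x = w[0:0] = ε, y = w[0:4] = abba, z = w[4:9] = abaaa.
Check: |xy| = 4 ≤ 8 and |y| = 4 ≥ 1. Reading y takes N from S0 back to S0, so every xyⁱz is accepted.
The DFA has 8 states, so the proof of the pumping lemma guarantees a repeated state among the first 8+1 visited; the segment between the two visits is the pumpable y.

abba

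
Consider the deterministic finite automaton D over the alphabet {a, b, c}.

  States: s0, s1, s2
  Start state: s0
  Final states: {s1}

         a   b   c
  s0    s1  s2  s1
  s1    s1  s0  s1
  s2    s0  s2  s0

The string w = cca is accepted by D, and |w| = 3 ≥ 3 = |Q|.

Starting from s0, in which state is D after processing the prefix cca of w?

s1

State sequence: s0 -c-> s1 -c-> s1 -a-> s1

After reading 3 characters, D is in state s1.
(This kind of state-tracing is the core of the pumping-lemma construction: with 3 states, pigeonhole forces a repeat within the first 3 steps.)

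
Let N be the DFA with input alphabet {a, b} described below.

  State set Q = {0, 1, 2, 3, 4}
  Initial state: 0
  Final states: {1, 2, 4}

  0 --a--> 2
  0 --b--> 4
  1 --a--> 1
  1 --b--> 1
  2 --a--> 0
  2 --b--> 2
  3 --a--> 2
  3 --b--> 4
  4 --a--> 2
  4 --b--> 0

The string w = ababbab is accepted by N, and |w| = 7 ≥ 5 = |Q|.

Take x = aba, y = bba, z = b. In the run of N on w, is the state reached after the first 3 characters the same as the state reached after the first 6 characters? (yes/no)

Run of N on the first 6 characters of w = a b a b b a:
  step 0: 0  (start)
  step 1: 2  (read a: 0→2)
  step 2: 2  (read b: 2→2)
  step 3: 0  (read a: 2→0)
  step 4: 4  (read b: 0→4)
  step 5: 0  (read b: 4→0)
  step 6: 2  (read a: 0→2)

After x (step 3): 0. After xy (step 6): 2.
They differ (0 ≠ 2), so y is not a cycle from the state after x; this split is not the one the pumping-lemma construction produces, and pumping y need not keep the string in L(N).

no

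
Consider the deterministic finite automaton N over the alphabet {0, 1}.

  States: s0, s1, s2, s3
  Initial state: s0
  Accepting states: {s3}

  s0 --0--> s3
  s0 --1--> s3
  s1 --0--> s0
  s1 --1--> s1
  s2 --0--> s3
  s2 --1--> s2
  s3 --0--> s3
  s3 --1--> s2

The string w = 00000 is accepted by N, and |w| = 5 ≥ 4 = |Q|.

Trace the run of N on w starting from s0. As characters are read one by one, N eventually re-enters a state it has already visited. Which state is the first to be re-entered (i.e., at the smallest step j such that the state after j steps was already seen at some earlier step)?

Run of N on w = 0 0 0 0 0:
  step 0: s0  (start)
  step 1: s3  (read 0: s0→s3)
  step 2: s3  (read 0: s3→s3)   ← first repeat (s3 seen earlier)
  step 3: s3  (read 0: s3→s3)
  step 4: s3  (read 0: s3→s3)
  step 5: s3  (read 0: s3→s3)

The earliest repeat is at step j = 2: N is in s3, which it already visited at step i = 1.
Pumping length from the standard proof: p = 4 (the number of states). The repeated state found above gives |xy| = j ≤ 4 and |y| = j − i ≥ 1.

s3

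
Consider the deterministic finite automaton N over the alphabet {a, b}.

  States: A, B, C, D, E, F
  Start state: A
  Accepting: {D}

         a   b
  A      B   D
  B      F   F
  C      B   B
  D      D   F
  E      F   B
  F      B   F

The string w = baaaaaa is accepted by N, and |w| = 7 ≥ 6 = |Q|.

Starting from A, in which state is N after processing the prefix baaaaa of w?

State sequence: A -b-> D -a-> D -a-> D -a-> D -a-> D -a-> D

After reading 6 characters, N is in state D.

D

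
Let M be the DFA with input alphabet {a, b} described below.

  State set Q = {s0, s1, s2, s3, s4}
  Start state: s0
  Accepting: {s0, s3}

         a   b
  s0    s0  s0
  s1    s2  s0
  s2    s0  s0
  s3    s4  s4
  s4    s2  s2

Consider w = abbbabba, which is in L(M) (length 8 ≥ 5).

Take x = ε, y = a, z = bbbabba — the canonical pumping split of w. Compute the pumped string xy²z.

aabbbabba

xy^2z = ε·a·a·bbbabba = aabbbabba.
Reading y = a takes M from s0 back to s0, so after x·y·y the machine is still in s0, and z then leads to the accepting state s0. Hence aabbbabba ∈ L(M).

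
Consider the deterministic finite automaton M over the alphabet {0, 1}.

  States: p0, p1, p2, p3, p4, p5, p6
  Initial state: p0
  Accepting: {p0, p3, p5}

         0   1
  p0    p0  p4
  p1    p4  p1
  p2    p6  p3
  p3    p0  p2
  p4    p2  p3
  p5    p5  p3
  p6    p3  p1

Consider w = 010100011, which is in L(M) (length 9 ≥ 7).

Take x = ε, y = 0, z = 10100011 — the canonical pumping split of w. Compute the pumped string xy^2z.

0010100011

xy^2z = ε·0·0·10100011 = 0010100011.
Reading y = 0 takes M from p0 back to p0, so after x·y·y the machine is still in p0, and z then leads to the accepting state p3. Hence 0010100011 ∈ L(M).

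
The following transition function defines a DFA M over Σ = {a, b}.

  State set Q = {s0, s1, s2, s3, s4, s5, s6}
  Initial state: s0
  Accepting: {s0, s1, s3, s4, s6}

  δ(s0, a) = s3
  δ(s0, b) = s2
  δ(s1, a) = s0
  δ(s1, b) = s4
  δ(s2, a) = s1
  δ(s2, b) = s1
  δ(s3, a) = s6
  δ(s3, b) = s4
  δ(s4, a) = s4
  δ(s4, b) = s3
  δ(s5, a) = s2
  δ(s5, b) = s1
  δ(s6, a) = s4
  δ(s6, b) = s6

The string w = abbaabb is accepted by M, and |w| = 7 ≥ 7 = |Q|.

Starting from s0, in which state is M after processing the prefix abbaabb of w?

s4

Run of M on the first 7 characters of w = a b b a a b b:
  step 0: s0  (start)
  step 1: s3  (read a: s0→s3)
  step 2: s4  (read b: s3→s4)
  step 3: s3  (read b: s4→s3)
  step 4: s6  (read a: s3→s6)
  step 5: s4  (read a: s6→s4)
  step 6: s3  (read b: s4→s3)
  step 7: s4  (read b: s3→s4)

After reading 7 characters, M is in state s4.
(This kind of state-tracing is the core of the pumping-lemma construction: with 7 states, pigeonhole forces a repeat within the first 7 steps.)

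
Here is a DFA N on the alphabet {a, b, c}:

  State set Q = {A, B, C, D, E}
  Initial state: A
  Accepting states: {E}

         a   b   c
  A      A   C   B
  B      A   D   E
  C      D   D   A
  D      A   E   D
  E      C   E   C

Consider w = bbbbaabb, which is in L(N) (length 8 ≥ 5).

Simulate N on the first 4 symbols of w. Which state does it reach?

State sequence: A -b-> C -b-> D -b-> E -b-> E

After reading 4 characters, N is in state E.

E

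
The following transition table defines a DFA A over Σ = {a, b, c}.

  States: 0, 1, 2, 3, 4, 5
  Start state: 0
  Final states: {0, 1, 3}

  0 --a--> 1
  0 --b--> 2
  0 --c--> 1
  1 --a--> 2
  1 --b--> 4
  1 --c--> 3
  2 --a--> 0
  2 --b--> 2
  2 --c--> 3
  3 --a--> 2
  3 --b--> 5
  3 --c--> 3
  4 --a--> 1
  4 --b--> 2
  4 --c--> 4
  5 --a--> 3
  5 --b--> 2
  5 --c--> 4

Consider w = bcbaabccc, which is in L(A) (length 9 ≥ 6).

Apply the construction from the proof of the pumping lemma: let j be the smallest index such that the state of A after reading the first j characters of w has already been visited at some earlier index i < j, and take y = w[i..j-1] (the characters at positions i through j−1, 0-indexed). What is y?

ba

State sequence: 0 -b-> 2 -c-> 3 -b-> 5 -a-> 3 -a-> 2 -b-> 2 -c-> 3 -c-> 3 -c-> 3
First repeat at step 4: 3 was already visited.

So i = 2, j = 4, giving x = w[0:2] = bc, y = w[2:4] = ba, z = w[4:9] = abccc.
Check: |xy| = 4 ≤ 6 and |y| = 2 ≥ 1. Reading y takes A from 3 back to 3, so every xyⁱz is accepted.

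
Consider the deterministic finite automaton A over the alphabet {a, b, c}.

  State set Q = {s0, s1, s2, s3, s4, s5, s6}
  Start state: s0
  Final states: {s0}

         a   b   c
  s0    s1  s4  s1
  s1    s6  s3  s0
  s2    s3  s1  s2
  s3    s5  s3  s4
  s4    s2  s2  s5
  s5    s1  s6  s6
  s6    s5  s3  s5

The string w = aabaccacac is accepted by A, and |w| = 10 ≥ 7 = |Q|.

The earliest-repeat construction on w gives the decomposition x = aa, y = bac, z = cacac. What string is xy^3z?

xy^3z = aa·bac·bac·bac·cacac = aabacbacbaccacac.
Reading y = bac takes A from s6 back to s6, so after x·y·y·y the machine is still in s6, and z then leads to the accepting state s0. Hence aabacbacbaccacac ∈ L(A).

aabacbacbaccacac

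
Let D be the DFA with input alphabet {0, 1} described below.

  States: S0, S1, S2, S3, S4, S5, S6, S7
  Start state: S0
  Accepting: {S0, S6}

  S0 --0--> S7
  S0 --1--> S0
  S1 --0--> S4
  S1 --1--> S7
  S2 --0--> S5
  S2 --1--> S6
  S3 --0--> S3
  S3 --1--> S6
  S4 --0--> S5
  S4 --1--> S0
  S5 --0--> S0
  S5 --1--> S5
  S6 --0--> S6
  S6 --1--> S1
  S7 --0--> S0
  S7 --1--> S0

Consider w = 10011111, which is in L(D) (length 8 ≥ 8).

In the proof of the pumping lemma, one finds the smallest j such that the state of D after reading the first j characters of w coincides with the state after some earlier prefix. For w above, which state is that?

State sequence: S0 -1-> S0 -0-> S7 -0-> S0 -1-> S0 -1-> S0 -1-> S0 -1-> S0 -1-> S0
First repeat at step 1: S0 was already visited.

The earliest repeat is at step j = 1: D is in S0, which it already visited at step i = 0.
The DFA has 8 states, so the proof of the pumping lemma guarantees a repeated state among the first 8+1 visited; the segment between the two visits is the pumpable y.

S0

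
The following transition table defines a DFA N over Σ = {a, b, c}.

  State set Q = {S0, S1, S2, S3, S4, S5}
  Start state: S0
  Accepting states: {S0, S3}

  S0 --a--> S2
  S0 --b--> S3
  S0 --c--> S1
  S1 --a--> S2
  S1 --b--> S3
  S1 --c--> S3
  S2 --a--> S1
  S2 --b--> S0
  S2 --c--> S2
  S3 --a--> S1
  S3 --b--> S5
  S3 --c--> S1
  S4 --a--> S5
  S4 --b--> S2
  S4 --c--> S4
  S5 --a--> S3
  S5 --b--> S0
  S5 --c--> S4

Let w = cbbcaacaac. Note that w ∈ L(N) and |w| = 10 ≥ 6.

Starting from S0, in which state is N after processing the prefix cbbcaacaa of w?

State sequence: S0 -c-> S1 -b-> S3 -b-> S5 -c-> S4 -a-> S5 -a-> S3 -c-> S1 -a-> S2 -a-> S1

After reading 9 characters, N is in state S1.
(This kind of state-tracing is the core of the pumping-lemma construction: with 6 states, pigeonhole forces a repeat within the first 6 steps.)

S1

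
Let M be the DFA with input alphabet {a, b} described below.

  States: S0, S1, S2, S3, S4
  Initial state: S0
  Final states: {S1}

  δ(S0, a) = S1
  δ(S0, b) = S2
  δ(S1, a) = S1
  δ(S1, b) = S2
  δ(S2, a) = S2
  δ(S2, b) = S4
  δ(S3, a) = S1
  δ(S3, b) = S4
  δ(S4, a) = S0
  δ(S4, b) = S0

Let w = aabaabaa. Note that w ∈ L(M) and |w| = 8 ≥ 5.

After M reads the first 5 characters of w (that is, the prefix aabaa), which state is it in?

S2

Run of M on the first 5 characters of w = a a b a a:
  step 0: S0  (start)
  step 1: S1  (read a: S0→S1)
  step 2: S1  (read a: S1→S1)
  step 3: S2  (read b: S1→S2)
  step 4: S2  (read a: S2→S2)
  step 5: S2  (read a: S2→S2)

After reading 5 characters, M is in state S2.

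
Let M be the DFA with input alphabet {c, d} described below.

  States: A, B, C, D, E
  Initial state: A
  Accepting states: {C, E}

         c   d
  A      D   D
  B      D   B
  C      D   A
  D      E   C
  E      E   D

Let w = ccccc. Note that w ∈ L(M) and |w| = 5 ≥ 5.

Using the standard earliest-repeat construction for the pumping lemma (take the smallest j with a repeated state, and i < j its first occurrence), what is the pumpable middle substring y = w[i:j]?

c

Run of M on w = c c c c c:
  step 0: A  (start)
  step 1: D  (read c: A→D)
  step 2: E  (read c: D→E)
  step 3: E  (read c: E→E)   ← first repeat (E seen earlier)
  step 4: E  (read c: E→E)
  step 5: E  (read c: E→E)

So i = 2, j = 3, giving x = w[0:2] = cc, y = w[2:3] = c, z = w[3:5] = cc.
Check: |xy| = 3 ≤ 5 and |y| = 1 ≥ 1. Reading y takes M from E back to E, so every xyⁱz is accepted.
With |Q| = 5, pigeonhole forces a state repeat no later than step 5; the substring read between the first and second visits to that state can be pumped.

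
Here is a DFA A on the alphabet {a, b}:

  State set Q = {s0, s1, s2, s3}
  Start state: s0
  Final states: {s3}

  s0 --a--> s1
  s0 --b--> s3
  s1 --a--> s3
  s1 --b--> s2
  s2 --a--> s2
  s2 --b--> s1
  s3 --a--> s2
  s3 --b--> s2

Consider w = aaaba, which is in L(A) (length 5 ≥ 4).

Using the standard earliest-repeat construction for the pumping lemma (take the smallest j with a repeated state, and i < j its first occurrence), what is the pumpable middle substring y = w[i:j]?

aab

Run of A on w = a a a b a:
  step 0: s0  (start)
  step 1: s1  (read a: s0→s1)
  step 2: s3  (read a: s1→s3)
  step 3: s2  (read a: s3→s2)
  step 4: s1  (read b: s2→s1)   ← first repeat (s1 seen earlier)
  step 5: s3  (read a: s1→s3)

So i = 1, j = 4, giving x = w[0:1] = a, y = w[1:4] = aab, z = w[4:5] = a.
Check: |xy| = 4 ≤ 4 and |y| = 3 ≥ 1. Reading y takes A from s1 back to s1, so every xyⁱz is accepted.
Pumping length from the standard proof: p = 4 (the number of states). The repeated state found above gives |xy| = j ≤ 4 and |y| = j − i ≥ 1.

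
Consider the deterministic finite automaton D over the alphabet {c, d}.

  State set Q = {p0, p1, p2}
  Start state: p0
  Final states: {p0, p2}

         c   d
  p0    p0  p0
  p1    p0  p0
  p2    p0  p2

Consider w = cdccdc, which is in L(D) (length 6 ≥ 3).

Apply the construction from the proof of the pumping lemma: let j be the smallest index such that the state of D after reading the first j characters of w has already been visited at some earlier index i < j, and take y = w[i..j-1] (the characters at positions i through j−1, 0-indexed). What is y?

Run of D on w = c d c c d c:
  step 0: p0  (start)
  step 1: p0  (read c: p0→p0)   ← first repeat (p0 seen earlier)
  step 2: p0  (read d: p0→p0)
  step 3: p0  (read c: p0→p0)
  step 4: p0  (read c: p0→p0)
  step 5: p0  (read d: p0→p0)
  step 6: p0  (read c: p0→p0)

So i = 0, j = 1, giving x = w[0:0] = ε, y = w[0:1] = c, z = w[1:6] = dccdc.
Check: |xy| = 1 ≤ 3 and |y| = 1 ≥ 1. Reading y takes D from p0 back to p0, so every xyⁱz is accepted.
With |Q| = 3, pigeonhole forces a state repeat no later than step 3; the substring read between the first and second visits to that state can be pumped.

c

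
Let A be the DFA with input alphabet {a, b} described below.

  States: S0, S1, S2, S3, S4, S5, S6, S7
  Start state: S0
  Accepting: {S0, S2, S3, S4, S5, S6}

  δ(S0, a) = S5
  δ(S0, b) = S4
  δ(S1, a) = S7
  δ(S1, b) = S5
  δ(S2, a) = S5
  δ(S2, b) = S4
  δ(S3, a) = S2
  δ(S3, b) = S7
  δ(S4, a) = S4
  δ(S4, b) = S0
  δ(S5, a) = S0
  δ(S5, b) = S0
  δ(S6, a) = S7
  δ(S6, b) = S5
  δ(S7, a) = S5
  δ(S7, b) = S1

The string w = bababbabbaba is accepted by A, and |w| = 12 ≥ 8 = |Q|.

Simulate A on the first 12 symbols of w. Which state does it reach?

S5

Run of A on the first 12 characters of w = b a b a b b a b b a b a:
  step 0: S0  (start)
  step 1: S4  (read b: S0→S4)
  step 2: S4  (read a: S4→S4)
  step 3: S0  (read b: S4→S0)
  step 4: S5  (read a: S0→S5)
  step 5: S0  (read b: S5→S0)
  step 6: S4  (read b: S0→S4)
  step 7: S4  (read a: S4→S4)
  step 8: S0  (read b: S4→S0)
  step 9: S4  (read b: S0→S4)
  step 10: S4  (read a: S4→S4)
  step 11: S0  (read b: S4→S0)
  step 12: S5  (read a: S0→S5)

After reading 12 characters, A is in state S5.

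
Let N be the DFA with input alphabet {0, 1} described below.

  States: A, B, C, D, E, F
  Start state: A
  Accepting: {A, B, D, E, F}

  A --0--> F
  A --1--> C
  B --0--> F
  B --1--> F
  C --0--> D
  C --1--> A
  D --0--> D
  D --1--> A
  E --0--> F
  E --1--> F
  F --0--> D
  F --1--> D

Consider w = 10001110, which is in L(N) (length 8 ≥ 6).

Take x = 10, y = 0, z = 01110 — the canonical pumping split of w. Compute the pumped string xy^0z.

1001110

xy⁰z = xz = 10·01110 = 1001110.
Reading y = 0 takes N from D back to D, so after x the machine is still in D, and z then leads to the accepting state F. Hence 1001110 ∈ L(N).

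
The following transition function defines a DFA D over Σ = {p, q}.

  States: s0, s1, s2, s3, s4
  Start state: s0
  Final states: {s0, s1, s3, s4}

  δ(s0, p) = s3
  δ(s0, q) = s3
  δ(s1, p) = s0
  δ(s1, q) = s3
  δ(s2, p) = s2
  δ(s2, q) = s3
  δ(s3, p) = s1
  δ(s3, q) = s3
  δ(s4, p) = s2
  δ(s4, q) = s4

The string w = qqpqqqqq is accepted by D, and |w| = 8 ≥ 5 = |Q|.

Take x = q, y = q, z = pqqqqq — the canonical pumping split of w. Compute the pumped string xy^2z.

xy^2z = q·q·q·pqqqqq = qqqpqqqqq.
Reading y = q takes D from s3 back to s3, so after x·y·y the machine is still in s3, and z then leads to the accepting state s3. Hence qqqpqqqqq ∈ L(D).

qqqpqqqqq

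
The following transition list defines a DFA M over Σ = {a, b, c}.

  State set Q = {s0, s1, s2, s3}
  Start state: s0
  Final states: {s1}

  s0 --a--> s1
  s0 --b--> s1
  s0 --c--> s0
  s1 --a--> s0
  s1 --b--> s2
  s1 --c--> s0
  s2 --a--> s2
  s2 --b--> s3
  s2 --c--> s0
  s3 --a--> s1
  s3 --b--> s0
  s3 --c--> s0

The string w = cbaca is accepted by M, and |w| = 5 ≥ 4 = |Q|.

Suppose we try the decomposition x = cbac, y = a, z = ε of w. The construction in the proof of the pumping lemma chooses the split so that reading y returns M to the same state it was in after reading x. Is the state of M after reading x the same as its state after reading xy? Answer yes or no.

no

State sequence: s0 -c-> s0 -b-> s1 -a-> s0 -c-> s0 -a-> s1

After x (step 4): s0. After xy (step 5): s1.
They differ (s0 ≠ s1), so y is not a cycle from the state after x; this split is not the one the pumping-lemma construction produces, and pumping y need not keep the string in L(M).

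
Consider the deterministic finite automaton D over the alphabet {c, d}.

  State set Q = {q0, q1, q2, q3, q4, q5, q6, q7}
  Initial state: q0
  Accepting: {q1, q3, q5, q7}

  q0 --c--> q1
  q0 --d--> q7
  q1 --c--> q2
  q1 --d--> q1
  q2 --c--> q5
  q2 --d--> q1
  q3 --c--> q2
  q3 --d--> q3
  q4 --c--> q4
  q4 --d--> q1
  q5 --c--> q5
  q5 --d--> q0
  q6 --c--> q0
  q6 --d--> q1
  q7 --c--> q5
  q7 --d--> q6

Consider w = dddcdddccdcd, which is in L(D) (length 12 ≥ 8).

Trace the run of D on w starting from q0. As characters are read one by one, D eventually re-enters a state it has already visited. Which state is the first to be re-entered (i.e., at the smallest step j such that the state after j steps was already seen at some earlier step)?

Run of D on w = d d d c d d d c c d c d:
  step 0: q0  (start)
  step 1: q7  (read d: q0→q7)
  step 2: q6  (read d: q7→q6)
  step 3: q1  (read d: q6→q1)
  step 4: q2  (read c: q1→q2)
  step 5: q1  (read d: q2→q1)   ← first repeat (q1 seen earlier)
  step 6: q1  (read d: q1→q1)
  step 7: q1  (read d: q1→q1)
  step 8: q2  (read c: q1→q2)
  step 9: q5  (read c: q2→q5)
  step 10: q0  (read d: q5→q0)
  step 11: q1  (read c: q0→q1)
  step 12: q1  (read d: q1→q1)

The earliest repeat is at step j = 5: D is in q1, which it already visited at step i = 3.

q1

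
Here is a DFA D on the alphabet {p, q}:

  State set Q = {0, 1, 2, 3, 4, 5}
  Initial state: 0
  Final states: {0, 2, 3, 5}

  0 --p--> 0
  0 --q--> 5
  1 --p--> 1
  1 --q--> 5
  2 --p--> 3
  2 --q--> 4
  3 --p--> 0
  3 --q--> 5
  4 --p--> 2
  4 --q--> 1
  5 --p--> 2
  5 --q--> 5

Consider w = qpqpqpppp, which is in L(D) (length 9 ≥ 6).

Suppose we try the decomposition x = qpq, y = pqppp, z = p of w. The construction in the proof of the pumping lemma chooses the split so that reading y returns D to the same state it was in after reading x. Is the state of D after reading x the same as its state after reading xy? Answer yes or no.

no

Run of D on the first 8 characters of w = q p q p q p p p:
  step 0: 0  (start)
  step 1: 5  (read q: 0→5)
  step 2: 2  (read p: 5→2)
  step 3: 4  (read q: 2→4)
  step 4: 2  (read p: 4→2)
  step 5: 4  (read q: 2→4)
  step 6: 2  (read p: 4→2)
  step 7: 3  (read p: 2→3)
  step 8: 0  (read p: 3→0)

After x (step 3): 4. After xy (step 8): 0.
They differ (4 ≠ 0), so y is not a cycle from the state after x; this split is not the one the pumping-lemma construction produces, and pumping y need not keep the string in L(D).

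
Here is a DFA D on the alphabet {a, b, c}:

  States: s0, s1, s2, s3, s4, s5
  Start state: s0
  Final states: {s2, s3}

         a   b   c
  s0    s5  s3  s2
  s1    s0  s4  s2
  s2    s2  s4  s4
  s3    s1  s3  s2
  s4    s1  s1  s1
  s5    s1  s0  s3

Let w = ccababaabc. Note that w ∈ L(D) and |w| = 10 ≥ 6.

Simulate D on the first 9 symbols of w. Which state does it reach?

State sequence: s0 -c-> s2 -c-> s4 -a-> s1 -b-> s4 -a-> s1 -b-> s4 -a-> s1 -a-> s0 -b-> s3

After reading 9 characters, D is in state s3.
(This kind of state-tracing is the core of the pumping-lemma construction: with 6 states, pigeonhole forces a repeat within the first 6 steps.)

s3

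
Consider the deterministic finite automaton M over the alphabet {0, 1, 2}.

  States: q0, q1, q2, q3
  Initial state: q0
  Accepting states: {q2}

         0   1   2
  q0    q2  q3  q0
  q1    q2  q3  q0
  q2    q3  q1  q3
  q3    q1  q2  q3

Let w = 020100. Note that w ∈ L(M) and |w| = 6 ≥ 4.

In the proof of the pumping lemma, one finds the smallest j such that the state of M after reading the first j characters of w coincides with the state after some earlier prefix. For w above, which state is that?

q3

Run of M on w = 0 2 0 1 0 0:
  step 0: q0  (start)
  step 1: q2  (read 0: q0→q2)
  step 2: q3  (read 2: q2→q3)
  step 3: q1  (read 0: q3→q1)
  step 4: q3  (read 1: q1→q3)   ← first repeat (q3 seen earlier)
  step 5: q1  (read 0: q3→q1)
  step 6: q2  (read 0: q1→q2)

The earliest repeat is at step j = 4: M is in q3, which it already visited at step i = 2.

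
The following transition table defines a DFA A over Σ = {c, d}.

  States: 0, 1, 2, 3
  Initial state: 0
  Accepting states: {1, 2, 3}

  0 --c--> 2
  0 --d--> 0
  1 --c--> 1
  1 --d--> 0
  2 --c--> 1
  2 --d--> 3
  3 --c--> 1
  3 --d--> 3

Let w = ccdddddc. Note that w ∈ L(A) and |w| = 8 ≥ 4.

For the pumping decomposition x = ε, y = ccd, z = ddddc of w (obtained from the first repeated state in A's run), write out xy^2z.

xy^2z = ε·ccd·ccd·ddddc = ccdccdddddc.
Reading y = ccd takes A from 0 back to 0, so after x·y·y the machine is still in 0, and z then leads to the accepting state 2. Hence ccdccdddddc ∈ L(A).

ccdccdddddc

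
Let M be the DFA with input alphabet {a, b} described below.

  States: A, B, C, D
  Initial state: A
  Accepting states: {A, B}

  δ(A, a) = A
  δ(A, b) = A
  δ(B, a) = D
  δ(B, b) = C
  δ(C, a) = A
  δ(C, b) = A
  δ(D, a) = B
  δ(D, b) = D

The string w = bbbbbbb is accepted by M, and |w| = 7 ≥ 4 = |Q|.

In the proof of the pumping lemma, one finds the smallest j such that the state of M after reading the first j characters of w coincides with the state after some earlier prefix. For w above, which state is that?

A

State sequence: A -b-> A -b-> A -b-> A -b-> A -b-> A -b-> A -b-> A
First repeat at step 1: A was already visited.

The earliest repeat is at step j = 1: M is in A, which it already visited at step i = 0.
With |Q| = 4, pigeonhole forces a state repeat no later than step 4; the substring read between the first and second visits to that state can be pumped.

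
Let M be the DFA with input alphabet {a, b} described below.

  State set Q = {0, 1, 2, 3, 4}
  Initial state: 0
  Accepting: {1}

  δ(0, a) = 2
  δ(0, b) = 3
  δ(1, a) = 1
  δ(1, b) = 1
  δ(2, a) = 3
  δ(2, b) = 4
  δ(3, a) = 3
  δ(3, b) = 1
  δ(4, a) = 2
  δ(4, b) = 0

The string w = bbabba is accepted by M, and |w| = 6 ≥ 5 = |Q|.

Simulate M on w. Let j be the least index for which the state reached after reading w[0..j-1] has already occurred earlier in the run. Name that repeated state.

1

Run of M on w = b b a b b a:
  step 0: 0  (start)
  step 1: 3  (read b: 0→3)
  step 2: 1  (read b: 3→1)
  step 3: 1  (read a: 1→1)   ← first repeat (1 seen earlier)
  step 4: 1  (read b: 1→1)
  step 5: 1  (read b: 1→1)
  step 6: 1  (read a: 1→1)

The earliest repeat is at step j = 3: M is in 1, which it already visited at step i = 2.
The DFA has 5 states, so the proof of the pumping lemma guarantees a repeated state among the first 5+1 visited; the segment between the two visits is the pumpable y.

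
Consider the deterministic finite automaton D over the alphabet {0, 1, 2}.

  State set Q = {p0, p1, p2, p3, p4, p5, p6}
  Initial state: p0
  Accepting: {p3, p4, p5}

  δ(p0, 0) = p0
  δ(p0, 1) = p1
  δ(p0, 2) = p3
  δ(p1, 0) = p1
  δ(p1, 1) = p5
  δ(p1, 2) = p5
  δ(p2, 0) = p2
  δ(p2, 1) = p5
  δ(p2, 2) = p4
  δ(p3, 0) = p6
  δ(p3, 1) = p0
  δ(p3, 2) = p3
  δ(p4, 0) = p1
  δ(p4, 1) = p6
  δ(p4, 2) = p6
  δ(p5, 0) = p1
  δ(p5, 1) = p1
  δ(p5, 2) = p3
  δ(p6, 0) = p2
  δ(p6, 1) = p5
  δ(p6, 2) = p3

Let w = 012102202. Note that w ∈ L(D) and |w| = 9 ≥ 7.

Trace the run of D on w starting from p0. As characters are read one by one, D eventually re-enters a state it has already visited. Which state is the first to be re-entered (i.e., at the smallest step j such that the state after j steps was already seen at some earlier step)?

p0

State sequence: p0 -0-> p0 -1-> p1 -2-> p5 -1-> p1 -0-> p1 -2-> p5 -2-> p3 -0-> p6 -2-> p3
First repeat at step 1: p0 was already visited.

The earliest repeat is at step j = 1: D is in p0, which it already visited at step i = 0.
The DFA has 7 states, so the proof of the pumping lemma guarantees a repeated state among the first 7+1 visited; the segment between the two visits is the pumpable y.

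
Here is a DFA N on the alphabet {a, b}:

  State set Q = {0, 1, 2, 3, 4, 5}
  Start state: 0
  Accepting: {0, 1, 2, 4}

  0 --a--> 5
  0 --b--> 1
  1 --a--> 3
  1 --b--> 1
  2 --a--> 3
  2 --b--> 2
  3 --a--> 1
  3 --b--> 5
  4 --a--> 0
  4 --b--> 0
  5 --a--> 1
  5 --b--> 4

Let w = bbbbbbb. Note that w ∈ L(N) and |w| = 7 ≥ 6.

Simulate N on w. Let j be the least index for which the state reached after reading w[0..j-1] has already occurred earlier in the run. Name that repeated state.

Run of N on w = b b b b b b b:
  step 0: 0  (start)
  step 1: 1  (read b: 0→1)
  step 2: 1  (read b: 1→1)   ← first repeat (1 seen earlier)
  step 3: 1  (read b: 1→1)
  step 4: 1  (read b: 1→1)
  step 5: 1  (read b: 1→1)
  step 6: 1  (read b: 1→1)
  step 7: 1  (read b: 1→1)

The earliest repeat is at step j = 2: N is in 1, which it already visited at step i = 1.
The DFA has 6 states, so the proof of the pumping lemma guarantees a repeated state among the first 6+1 visited; the segment between the two visits is the pumpable y.

1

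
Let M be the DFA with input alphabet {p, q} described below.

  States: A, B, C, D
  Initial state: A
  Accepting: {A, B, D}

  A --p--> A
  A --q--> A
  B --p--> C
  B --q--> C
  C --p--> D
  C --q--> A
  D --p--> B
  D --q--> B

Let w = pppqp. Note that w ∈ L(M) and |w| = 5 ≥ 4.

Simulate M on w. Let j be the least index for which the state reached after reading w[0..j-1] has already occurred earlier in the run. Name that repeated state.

State sequence: A -p-> A -p-> A -p-> A -q-> A -p-> A
First repeat at step 1: A was already visited.

The earliest repeat is at step j = 1: M is in A, which it already visited at step i = 0.
With |Q| = 4, pigeonhole forces a state repeat no later than step 4; the substring read between the first and second visits to that state can be pumped.

A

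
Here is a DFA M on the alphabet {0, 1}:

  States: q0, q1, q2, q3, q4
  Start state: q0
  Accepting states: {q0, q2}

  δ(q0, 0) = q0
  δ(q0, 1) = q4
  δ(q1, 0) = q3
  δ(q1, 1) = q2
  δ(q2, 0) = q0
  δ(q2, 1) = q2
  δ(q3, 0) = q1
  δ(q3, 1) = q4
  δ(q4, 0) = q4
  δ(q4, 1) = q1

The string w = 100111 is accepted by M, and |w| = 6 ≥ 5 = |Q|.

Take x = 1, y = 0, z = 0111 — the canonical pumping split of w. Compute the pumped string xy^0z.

10111

xy⁰z = xz = 1·0111 = 10111.
Reading y = 0 takes M from q4 back to q4, so after x the machine is still in q4, and z then leads to the accepting state q2. Hence 10111 ∈ L(M).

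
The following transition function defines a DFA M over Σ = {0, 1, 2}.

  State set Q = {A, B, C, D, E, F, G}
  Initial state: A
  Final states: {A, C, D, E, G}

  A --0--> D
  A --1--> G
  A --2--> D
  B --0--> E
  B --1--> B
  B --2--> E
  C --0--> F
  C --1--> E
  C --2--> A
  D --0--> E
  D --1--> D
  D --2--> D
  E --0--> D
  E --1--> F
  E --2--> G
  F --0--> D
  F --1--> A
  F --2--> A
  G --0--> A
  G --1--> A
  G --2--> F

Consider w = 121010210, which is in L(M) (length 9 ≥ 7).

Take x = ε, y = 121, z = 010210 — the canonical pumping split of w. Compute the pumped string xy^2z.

121121010210

xy^2z = ε·121·121·010210 = 121121010210.
Reading y = 121 takes M from A back to A, so after x·y·y the machine is still in A, and z then leads to the accepting state D. Hence 121121010210 ∈ L(M).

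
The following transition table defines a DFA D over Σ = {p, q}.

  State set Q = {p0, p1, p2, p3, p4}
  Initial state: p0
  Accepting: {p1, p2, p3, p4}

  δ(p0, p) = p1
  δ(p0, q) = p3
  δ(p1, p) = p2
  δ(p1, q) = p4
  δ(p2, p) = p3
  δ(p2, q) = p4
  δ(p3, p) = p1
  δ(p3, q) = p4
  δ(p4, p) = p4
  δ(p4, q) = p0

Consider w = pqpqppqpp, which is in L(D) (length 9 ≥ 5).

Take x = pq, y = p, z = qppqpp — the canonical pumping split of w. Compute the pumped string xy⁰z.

pqqppqpp

xy⁰z = xz = pq·qppqpp = pqqppqpp.
Reading y = p takes D from p4 back to p4, so after x the machine is still in p4, and z then leads to the accepting state p4. Hence pqqppqpp ∈ L(D).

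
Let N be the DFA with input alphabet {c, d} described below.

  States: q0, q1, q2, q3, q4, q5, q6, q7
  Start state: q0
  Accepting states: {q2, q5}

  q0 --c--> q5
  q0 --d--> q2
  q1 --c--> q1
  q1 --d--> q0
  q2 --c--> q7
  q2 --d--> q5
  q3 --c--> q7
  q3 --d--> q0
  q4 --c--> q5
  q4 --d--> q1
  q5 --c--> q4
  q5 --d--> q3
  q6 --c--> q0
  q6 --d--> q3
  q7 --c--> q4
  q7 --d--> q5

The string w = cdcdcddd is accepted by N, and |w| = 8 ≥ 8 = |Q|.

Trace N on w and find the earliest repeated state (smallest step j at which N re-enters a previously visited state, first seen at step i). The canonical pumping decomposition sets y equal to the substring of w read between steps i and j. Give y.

dcd

Run of N on w = c d c d c d d d:
  step 0: q0  (start)
  step 1: q5  (read c: q0→q5)
  step 2: q3  (read d: q5→q3)
  step 3: q7  (read c: q3→q7)
  step 4: q5  (read d: q7→q5)   ← first repeat (q5 seen earlier)
  step 5: q4  (read c: q5→q4)
  step 6: q1  (read d: q4→q1)
  step 7: q0  (read d: q1→q0)
  step 8: q2  (read d: q0→q2)

So i = 1, j = 4, giving x = w[0:1] = c, y = w[1:4] = dcd, z = w[4:8] = cddd.
Check: |xy| = 4 ≤ 8 and |y| = 3 ≥ 1. Reading y takes N from q5 back to q5, so every xyⁱz is accepted.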